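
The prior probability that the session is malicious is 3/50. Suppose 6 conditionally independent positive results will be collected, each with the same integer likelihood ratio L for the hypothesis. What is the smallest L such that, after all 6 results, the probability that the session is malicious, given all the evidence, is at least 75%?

2

Prior odds = 0.06/0.94 = 3/47.
Target odds = 0.75/0.25 = 3.
Need L⁶ ≥ 3 ÷ (3/47) = 47.
1⁶ = 1 < 47 ≤ 64 = 2⁶, so L = 2.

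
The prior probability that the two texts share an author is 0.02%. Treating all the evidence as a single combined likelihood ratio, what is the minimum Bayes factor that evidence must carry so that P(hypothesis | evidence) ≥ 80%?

Prior odds = 0.0002/0.9998 = 1/4999.
Target odds = 0.8/0.2 = 4.
Required Bayes factor = 4 ÷ (1/4999) = 19996.

19996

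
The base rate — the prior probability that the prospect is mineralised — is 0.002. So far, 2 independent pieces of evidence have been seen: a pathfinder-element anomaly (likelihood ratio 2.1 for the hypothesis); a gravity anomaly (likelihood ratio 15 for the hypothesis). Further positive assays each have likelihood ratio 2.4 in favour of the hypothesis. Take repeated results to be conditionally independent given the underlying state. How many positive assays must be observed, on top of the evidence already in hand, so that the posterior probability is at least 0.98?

Prior odds = 0.002/0.998 = 1/499.
Combined Bayes factor of the evidence already in hand = 2.1 × 15 = 31.5.
Odds after that evidence = (1/499) × 31.5 = 63/998.
Target odds = 0.98/0.02 = 49.
Need 2.4ⁿ ≥ 49 ÷ (63/998) = 6986/9.
2.4⁷ = 35831808/78125 falls short of 6986/9 but 2.4⁸ = 429981696/390625 reaches it, so n = 8.

8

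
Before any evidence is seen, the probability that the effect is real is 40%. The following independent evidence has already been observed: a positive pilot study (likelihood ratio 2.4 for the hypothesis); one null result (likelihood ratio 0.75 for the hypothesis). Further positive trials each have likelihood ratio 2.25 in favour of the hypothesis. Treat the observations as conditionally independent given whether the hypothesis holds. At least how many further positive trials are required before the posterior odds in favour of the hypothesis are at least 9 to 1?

Prior odds = 0.4/0.6 = 2/3.
Combined Bayes factor of the evidence already in hand = 2.4 × 0.75 = 1.8.
Odds after that evidence = (2/3) × 1.8 = 1.2.
Target odds = 9.
Need 2.25ⁿ ≥ 9 ÷ 1.2 = 7.5.
2.25² = 5.0625 falls short of 7.5 but 2.25³ = 11.390625 reaches it, so n = 3.

3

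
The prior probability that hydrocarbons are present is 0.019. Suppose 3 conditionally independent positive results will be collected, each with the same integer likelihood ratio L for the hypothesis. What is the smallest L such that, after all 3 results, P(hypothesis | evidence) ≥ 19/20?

10

Prior odds = 0.019/0.981 = 19/981.
Target odds = 0.95/0.05 = 19.
Need L³ ≥ 19 ÷ (19/981) = 981.
9³ = 729 < 981 ≤ 1000 = 10³, so L = 10.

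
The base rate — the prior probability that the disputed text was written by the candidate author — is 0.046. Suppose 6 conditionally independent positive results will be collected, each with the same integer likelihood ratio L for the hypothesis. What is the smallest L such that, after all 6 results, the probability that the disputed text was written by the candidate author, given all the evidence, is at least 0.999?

Prior odds = 0.046/0.954 = 23/477.
Target odds = 0.999/0.001 = 999.
Need L⁶ ≥ 999 ÷ (23/477) = 476523/23.
5⁶ = 15625 < 476523/23 ≤ 46656 = 6⁶, so L = 6.

6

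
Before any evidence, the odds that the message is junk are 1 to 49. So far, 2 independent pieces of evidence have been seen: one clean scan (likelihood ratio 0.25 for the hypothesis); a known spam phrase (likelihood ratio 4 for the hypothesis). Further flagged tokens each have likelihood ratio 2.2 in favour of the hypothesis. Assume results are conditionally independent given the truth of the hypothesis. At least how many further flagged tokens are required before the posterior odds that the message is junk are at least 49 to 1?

Prior odds = 1/49.
Combined Bayes factor of the evidence already in hand = 0.25 × 4 = 1.
Odds after that evidence = (1/49) × 1 = 1/49.
Target odds = 49.
Need 2.2ⁿ ≥ 49 ÷ (1/49) = 2401.
2.2⁹ ≈1207.27 falls short of 2401 but 2.2¹⁰ ≈2655.99 reaches it, so n = 10.

10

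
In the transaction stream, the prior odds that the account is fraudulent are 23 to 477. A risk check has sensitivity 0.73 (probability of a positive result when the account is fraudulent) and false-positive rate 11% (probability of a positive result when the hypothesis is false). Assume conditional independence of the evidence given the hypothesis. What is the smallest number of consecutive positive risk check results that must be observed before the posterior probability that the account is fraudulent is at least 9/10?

Prior odds = 23/477.
Likelihood ratio of a positive result = 0.73/0.11 = 73/11.
Target odds: 0.9 ÷ 0.1 = 9.
Require (73/11)ⁿ ≥ 9 ÷ (23/477) = 4293/23.
(73/11)² = 5329/121 falls short of 4293/23 but (73/11)³ = 389017/1331 reaches it, so n = 3.

3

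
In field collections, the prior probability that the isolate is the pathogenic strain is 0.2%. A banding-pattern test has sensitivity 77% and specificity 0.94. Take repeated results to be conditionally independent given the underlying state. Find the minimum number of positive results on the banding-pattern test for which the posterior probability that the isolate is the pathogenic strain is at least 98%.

Prior odds = 0.002/0.998 = 1/499.
False-positive rate = 1 − 0.94 = 0.06; likelihood ratio of a positive = 0.77/0.06 = 77/6.
Target posterior odds = 0.98/0.02 = 49.
Need (1/499) × (77/6)ⁿ ≥ 49, i.e. (77/6)ⁿ ≥ 24451.
(77/6)³ = 456533/216 falls short of 24451 but (77/6)⁴ = 35153041/1296 reaches it, so n = 4.

4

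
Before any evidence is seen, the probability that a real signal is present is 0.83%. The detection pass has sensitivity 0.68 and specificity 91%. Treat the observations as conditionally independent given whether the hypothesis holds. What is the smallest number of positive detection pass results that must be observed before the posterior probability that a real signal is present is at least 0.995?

Prior odds = 0.0083/0.9917 = 83/9917.
False-positive rate = 1 − 0.91 = 0.09; likelihood ratio of a positive = 0.68/0.09 = 68/9.
Target posterior odds = 0.995/0.005 = 199.
Require (68/9)ⁿ ≥ 199 ÷ (83/9917) = 1973483/83.
(68/9)⁴ = 21381376/6561 falls short of 1973483/83 but (68/9)⁵ ≈24622.5 reaches it, so n = 5.

5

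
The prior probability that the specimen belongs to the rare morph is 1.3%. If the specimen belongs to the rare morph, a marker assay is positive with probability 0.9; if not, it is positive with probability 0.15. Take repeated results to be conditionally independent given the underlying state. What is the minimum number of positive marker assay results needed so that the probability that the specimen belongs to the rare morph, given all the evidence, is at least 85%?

4

Prior odds: 0.013 ÷ 0.987 = 13/987.
Likelihood ratio of a positive = 0.9/0.15 = 6.
Target odds: 0.85 ÷ 0.15 = 17/3.
Require 6ⁿ ≥ 17/3 ÷ (13/987) = 5593/13.
6³ = 216 falls short of 5593/13 but 6⁴ = 1296 reaches it, so n = 4.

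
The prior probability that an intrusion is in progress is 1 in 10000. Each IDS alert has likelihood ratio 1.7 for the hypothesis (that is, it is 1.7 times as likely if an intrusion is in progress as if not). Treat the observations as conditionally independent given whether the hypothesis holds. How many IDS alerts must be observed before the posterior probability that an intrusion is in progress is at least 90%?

Prior odds: 0.0001 ÷ 0.9999 = 1/9999.
Likelihood ratio per IDS alert = 1.7.
Target odds: 0.9 ÷ 0.1 = 9.
Need (1/9999) × 1.7ⁿ ≥ 9, i.e. 1.7ⁿ ≥ 89991.
1.7²¹ ≈69091.9 falls short of 89991 but 1.7²² ≈117456 reaches it, so n = 22.

22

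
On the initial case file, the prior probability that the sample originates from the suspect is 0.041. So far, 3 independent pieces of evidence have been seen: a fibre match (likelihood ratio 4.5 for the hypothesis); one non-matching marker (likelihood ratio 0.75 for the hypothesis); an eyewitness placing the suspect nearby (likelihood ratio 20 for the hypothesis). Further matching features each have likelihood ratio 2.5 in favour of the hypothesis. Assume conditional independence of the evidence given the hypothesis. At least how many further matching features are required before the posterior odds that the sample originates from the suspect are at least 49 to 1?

Prior odds = 0.041/0.959 = 41/959.
Combined Bayes factor of the evidence already in hand = 4.5 × 0.75 × 20 = 67.5.
Odds after that evidence = (41/959) × 67.5 = 5535/1918.
Target odds = 49.
Need 2.5ⁿ ≥ 49 ÷ (5535/1918) = 93982/5535.
2.5³ = 15.625 falls short of 93982/5535 but 2.5⁴ = 39.0625 reaches it, so n = 4.

4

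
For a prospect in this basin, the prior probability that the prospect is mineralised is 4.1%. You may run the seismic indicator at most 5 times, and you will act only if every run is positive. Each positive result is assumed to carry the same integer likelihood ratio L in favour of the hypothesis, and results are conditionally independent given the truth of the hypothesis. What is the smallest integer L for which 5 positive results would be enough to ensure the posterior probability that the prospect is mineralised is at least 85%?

3

Prior odds = 0.041/0.959 = 41/959.
Target odds = 0.85/0.15 = 17/3.
Need L⁵ ≥ 17/3 ÷ (41/959) = 16303/123.
2⁵ = 32 < 16303/123 ≤ 243 = 3⁵, so L = 3.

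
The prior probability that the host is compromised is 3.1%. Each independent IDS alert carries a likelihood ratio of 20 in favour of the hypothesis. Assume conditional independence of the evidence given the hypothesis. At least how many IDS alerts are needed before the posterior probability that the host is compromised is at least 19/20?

3

Prior odds: 0.031 ÷ 0.969 = 31/969.
Likelihood ratio per IDS alert = 20.
Target odds: 0.95 ÷ 0.05 = 19.
Require 20ⁿ ≥ 19 ÷ (31/969) = 18411/31.
20² = 400 falls short of 18411/31 but 20³ = 8000 reaches it, so n = 3.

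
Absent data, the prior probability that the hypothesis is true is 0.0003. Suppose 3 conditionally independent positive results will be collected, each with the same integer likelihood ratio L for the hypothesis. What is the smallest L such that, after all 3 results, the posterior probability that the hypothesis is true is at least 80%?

Prior odds = 0.0003/0.9997 = 3/9997.
Target odds = 0.8/0.2 = 4.
Need L³ ≥ 4 ÷ (3/9997) = 39988/3.
23³ = 12167 < 39988/3 ≤ 13824 = 24³, so L = 24.

24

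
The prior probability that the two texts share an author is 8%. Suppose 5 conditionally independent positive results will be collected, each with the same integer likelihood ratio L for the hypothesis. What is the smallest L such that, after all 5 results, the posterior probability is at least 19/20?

3

Prior odds = 0.08/0.92 = 2/23.
Target odds = 0.95/0.05 = 19.
Need L⁵ ≥ 19 ÷ (2/23) = 218.5.
2⁵ = 32 < 218.5 ≤ 243 = 3⁵, so L = 3.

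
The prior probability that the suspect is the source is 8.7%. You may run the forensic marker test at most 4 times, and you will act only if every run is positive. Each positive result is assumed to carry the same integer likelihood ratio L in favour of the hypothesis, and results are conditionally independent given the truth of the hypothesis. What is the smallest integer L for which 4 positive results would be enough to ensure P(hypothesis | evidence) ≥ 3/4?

3

Prior odds = 0.087/0.913 = 87/913.
Target odds = 0.75/0.25 = 3.
Need L⁴ ≥ 3 ÷ (87/913) = 913/29.
2⁴ = 16 < 913/29 ≤ 81 = 3⁴, so L = 3.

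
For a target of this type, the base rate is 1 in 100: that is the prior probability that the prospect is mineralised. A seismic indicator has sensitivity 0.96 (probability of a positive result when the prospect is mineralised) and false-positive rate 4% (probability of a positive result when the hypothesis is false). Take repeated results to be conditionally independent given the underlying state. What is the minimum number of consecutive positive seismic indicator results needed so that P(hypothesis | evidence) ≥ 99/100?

3

Prior odds: 0.01 ÷ 0.99 = 1/99.
Likelihood ratio of a positive result = 0.96/0.04 = 24.
Target posterior odds = 0.99/0.01 = 99.
Need (1/99) × 24ⁿ ≥ 99, i.e. 24ⁿ ≥ 9801.
24² = 576 falls short of 9801 but 24³ = 13824 reaches it, so n = 3.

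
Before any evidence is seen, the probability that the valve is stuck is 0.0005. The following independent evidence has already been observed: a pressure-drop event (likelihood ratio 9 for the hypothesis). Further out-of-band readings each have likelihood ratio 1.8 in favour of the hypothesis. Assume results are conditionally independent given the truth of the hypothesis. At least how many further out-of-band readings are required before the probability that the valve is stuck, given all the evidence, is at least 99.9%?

21

Prior odds = 0.0005/0.9995 = 1/1999.
Bayes factor of the evidence already in hand = 9.
Odds after that evidence = (1/1999) × 9 = 9/1999.
Target odds = 0.999/0.001 = 999.
Need 1.8ⁿ ≥ 999 ÷ (9/1999) = 221889.
1.8²⁰ ≈127482 falls short of 221889 but 1.8²¹ ≈229468 reaches it, so n = 21.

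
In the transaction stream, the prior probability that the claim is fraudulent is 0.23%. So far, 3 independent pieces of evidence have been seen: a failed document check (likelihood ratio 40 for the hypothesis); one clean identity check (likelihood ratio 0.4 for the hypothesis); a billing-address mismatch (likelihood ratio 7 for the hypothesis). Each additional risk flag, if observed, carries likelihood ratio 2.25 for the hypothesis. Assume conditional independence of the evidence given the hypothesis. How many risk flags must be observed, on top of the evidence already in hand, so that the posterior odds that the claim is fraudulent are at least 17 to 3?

4

Prior odds = 0.0023/0.9977 = 23/9977.
Combined Bayes factor of the evidence already in hand = 40 × 0.4 × 7 = 112.
Odds after that evidence = (23/9977) × 112 = 2576/9977.
Target odds = 17/3.
Need 2.25ⁿ ≥ 17/3 ÷ (2576/9977) = 169609/7728.
2.25³ = 11.390625 falls short of 169609/7728 but 2.25⁴ = 25.62890625 reaches it, so n = 4.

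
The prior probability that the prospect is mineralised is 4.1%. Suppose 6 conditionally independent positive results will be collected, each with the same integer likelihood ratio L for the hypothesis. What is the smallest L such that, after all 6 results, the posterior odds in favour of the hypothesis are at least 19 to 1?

3

Prior odds = 0.041/0.959 = 41/959.
Target odds = 19.
Need L⁶ ≥ 19 ÷ (41/959) = 18221/41.
2⁶ = 64 < 18221/41 ≤ 729 = 3⁶, so L = 3.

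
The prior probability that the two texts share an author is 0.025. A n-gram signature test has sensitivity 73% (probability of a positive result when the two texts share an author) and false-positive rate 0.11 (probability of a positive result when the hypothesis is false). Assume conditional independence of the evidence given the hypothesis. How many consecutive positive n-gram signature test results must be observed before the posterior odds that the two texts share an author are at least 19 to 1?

4

Prior odds = 0.025/0.975 = 1/39.
Likelihood ratio of a positive result = 0.73/0.11 = 73/11.
Target odds = 19.
Need (1/39) × (73/11)ⁿ ≥ 19, i.e. (73/11)ⁿ ≥ 741.
(73/11)³ = 389017/1331 falls short of 741 but (73/11)⁴ = 28398241/14641 reaches it, so n = 4.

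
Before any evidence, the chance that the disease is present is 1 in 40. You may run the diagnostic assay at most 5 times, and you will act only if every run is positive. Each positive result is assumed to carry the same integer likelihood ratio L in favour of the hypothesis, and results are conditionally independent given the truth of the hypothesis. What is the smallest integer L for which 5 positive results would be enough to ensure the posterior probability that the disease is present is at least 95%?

Prior odds = 0.025/0.975 = 1/39.
Target odds = 0.95/0.05 = 19.
Need L⁵ ≥ 19 ÷ (1/39) = 741.
3⁵ = 243 < 741 ≤ 1024 = 4⁵, so L = 4.

4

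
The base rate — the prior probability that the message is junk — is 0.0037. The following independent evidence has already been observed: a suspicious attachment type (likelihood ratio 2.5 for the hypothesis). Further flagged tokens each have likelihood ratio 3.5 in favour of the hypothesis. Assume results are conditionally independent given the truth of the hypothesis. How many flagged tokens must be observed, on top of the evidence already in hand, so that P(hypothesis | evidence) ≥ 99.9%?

Prior odds = 0.0037/0.9963 = 37/9963.
Bayes factor of the evidence already in hand = 2.5.
Odds after that evidence = (37/9963) × 2.5 = 185/19926.
Target odds = 0.999/0.001 = 999.
Need 3.5ⁿ ≥ 999 ÷ (185/19926) = 107600.4.
3.5⁹ = 40353607/512 falls short of 107600.4 but 3.5¹⁰ = 282475249/1024 reaches it, so n = 10.

10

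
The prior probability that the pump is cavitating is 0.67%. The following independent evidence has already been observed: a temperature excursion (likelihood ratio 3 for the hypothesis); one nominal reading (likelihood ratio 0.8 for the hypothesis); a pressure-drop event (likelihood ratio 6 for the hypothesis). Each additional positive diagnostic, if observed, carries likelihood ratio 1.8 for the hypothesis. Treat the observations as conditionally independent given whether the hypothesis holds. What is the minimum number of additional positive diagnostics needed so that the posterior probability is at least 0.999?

16

Prior odds = 0.0067/0.9933 = 67/9933.
Combined Bayes factor of the evidence already in hand = 3 × 0.8 × 6 = 14.4.
Odds after that evidence = (67/9933) × 14.4 = 1608/16555.
Target odds = 0.999/0.001 = 999.
Need 1.8ⁿ ≥ 999 ÷ (1608/16555) = 5512815/536.
1.8¹⁵ ≈6746.64 falls short of 5512815/536 but 1.8¹⁶ ≈12144 reaches it, so n = 16.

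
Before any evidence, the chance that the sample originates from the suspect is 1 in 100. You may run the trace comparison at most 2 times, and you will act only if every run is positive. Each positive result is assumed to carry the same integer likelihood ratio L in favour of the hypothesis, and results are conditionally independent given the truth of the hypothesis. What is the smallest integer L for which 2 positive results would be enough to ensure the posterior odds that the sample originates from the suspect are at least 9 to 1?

30

Prior odds = 0.01/0.99 = 1/99.
Target odds = 9.
Need L² ≥ 9 ÷ (1/99) = 891.
29² = 841 < 891 ≤ 900 = 30², so L = 30.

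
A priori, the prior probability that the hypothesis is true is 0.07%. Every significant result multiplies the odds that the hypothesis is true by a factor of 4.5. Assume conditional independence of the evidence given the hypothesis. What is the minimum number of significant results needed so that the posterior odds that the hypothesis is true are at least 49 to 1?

Prior odds: 0.0007 ÷ 0.9993 = 7/9993.
Likelihood ratio per significant result = 4.5.
Target odds = 49.
Need (7/9993) × 4.5ⁿ ≥ 49, i.e. 4.5ⁿ ≥ 69951.
4.5⁷ = 4782969/128 falls short of 69951 but 4.5⁸ = 43046721/256 reaches it, so n = 8.

8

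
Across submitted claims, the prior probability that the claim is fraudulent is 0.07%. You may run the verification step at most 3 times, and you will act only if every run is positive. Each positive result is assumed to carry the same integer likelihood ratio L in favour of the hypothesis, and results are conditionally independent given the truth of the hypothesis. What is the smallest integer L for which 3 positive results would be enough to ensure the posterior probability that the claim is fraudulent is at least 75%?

Prior odds = 0.0007/0.9993 = 7/9993.
Target odds = 0.75/0.25 = 3.
Need L³ ≥ 3 ÷ (7/9993) = 29979/7.
16³ = 4096 < 29979/7 ≤ 4913 = 17³, so L = 17.

17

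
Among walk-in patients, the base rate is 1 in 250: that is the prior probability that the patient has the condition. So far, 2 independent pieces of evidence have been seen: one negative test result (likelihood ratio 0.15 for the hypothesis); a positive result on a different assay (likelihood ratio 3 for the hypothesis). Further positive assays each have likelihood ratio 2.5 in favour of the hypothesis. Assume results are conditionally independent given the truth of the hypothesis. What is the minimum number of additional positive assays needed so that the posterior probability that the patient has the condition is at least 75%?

9

Prior odds = 0.004/0.996 = 1/249.
Combined Bayes factor of the evidence already in hand = 0.15 × 3 = 0.45.
Odds after that evidence = (1/249) × 0.45 = 3/1660.
Target odds = 0.75/0.25 = 3.
Need 2.5ⁿ ≥ 3 ÷ (3/1660) = 1660.
2.5⁸ = 390625/256 falls short of 1660 but 2.5⁹ = 1953125/512 reaches it, so n = 9.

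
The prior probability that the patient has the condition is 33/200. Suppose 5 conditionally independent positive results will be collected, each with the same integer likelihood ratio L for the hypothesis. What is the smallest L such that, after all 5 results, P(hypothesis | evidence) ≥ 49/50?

Prior odds = 0.165/0.835 = 33/167.
Target odds = 0.98/0.02 = 49.
Need L⁵ ≥ 49 ÷ (33/167) = 8183/33.
3⁵ = 243 < 8183/33 ≤ 1024 = 4⁵, so L = 4.

4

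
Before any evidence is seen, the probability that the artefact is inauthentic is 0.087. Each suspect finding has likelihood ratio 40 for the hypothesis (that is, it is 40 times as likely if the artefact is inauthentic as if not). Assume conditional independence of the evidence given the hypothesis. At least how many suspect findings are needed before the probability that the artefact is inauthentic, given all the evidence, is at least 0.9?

Prior odds: 0.087 ÷ 0.913 = 87/913.
Likelihood ratio per suspect finding = 40.
Target posterior odds = 0.9/0.1 = 9.
Need (87/913) × 40ⁿ ≥ 9, i.e. 40ⁿ ≥ 2739/29.
40¹ = 40 falls short of 2739/29 but 40² = 1600 reaches it, so n = 2.

2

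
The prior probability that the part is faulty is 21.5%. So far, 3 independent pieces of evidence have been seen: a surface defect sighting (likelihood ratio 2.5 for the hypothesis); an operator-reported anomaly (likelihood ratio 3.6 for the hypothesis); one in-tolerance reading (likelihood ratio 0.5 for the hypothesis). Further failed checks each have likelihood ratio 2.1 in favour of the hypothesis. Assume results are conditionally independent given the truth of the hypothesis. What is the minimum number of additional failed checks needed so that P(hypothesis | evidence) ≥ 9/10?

3

Prior odds = 0.215/0.785 = 43/157.
Combined Bayes factor of the evidence already in hand = 2.5 × 3.6 × 0.5 = 4.5.
Odds after that evidence = (43/157) × 4.5 = 387/314.
Target odds = 0.9/0.1 = 9.
Need 2.1ⁿ ≥ 9 ÷ (387/314) = 314/43.
2.1² = 4.41 falls short of 314/43 but 2.1³ = 9.261 reaches it, so n = 3.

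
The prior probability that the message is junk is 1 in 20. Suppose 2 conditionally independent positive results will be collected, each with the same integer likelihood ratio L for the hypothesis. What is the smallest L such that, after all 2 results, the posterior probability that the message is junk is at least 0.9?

14

Prior odds = 0.05/0.95 = 1/19.
Target odds = 0.9/0.1 = 9.
Need L² ≥ 9 ÷ (1/19) = 171.
13² = 169 < 171 ≤ 196 = 14², so L = 14.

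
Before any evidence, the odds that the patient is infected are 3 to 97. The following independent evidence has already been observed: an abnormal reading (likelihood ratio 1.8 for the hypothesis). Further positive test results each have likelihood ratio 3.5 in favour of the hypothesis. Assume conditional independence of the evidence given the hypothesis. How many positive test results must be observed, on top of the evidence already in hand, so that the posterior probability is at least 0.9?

Prior odds = 3/97.
Bayes factor of the evidence already in hand = 1.8.
Odds after that evidence = (3/97) × 1.8 = 27/485.
Target odds = 0.9/0.1 = 9.
Need 3.5ⁿ ≥ 9 ÷ (27/485) = 485/3.
3.5⁴ = 150.0625 falls short of 485/3 but 3.5⁵ = 525.21875 reaches it, so n = 5.

5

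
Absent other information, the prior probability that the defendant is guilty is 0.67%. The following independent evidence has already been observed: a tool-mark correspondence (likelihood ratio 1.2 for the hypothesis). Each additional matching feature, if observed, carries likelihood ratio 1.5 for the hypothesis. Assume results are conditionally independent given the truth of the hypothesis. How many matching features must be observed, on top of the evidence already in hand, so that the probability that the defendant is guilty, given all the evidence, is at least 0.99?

24

Prior odds = 0.0067/0.9933 = 67/9933.
Bayes factor of the evidence already in hand = 1.2.
Odds after that evidence = (67/9933) × 1.2 = 134/16555.
Target odds = 0.99/0.01 = 99.
Need 1.5ⁿ ≥ 99 ÷ (134/16555) = 1638945/134.
1.5²³ ≈11222.7 falls short of 1638945/134 but 1.5²⁴ ≈16834.1 reaches it, so n = 24.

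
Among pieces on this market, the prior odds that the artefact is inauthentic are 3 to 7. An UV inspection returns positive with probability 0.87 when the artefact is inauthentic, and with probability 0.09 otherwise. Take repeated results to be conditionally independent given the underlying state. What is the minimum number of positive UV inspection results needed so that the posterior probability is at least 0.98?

3

Prior odds = 3/7.
Likelihood ratio of a positive result = 0.87/0.09 = 29/3.
Target odds: 0.98 ÷ 0.02 = 49.
Need (3/7) × (29/3)ⁿ ≥ 49, i.e. (29/3)ⁿ ≥ 343/3.
(29/3)² = 841/9 falls short of 343/3 but (29/3)³ = 24389/27 reaches it, so n = 3.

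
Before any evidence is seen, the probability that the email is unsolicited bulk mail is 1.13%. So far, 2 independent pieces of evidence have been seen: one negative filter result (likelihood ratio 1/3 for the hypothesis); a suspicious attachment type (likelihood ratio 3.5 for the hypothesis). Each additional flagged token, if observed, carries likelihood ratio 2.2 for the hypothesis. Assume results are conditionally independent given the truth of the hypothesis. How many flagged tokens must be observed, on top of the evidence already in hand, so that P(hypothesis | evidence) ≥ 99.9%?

Prior odds = 0.0113/0.9887 = 113/9887.
Combined Bayes factor of the evidence already in hand = (1/3) × 3.5 = 7/6.
Odds after that evidence = (113/9887) × 7/6 = 791/59322.
Target odds = 0.999/0.001 = 999.
Need 2.2ⁿ ≥ 999 ÷ (791/59322) = 59262678/791.
2.2¹⁴ ≈62218.2 falls short of 59262678/791 but 2.2¹⁵ ≈136880 reaches it, so n = 15.

15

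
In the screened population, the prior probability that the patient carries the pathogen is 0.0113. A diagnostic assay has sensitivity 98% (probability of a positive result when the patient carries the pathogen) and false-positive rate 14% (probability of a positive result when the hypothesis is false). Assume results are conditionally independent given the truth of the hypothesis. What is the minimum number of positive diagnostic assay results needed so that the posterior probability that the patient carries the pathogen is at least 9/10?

Prior odds: 0.0113 ÷ 0.9887 = 113/9887.
Likelihood ratio of a positive result = 0.98/0.14 = 7.
Target odds: 0.9 ÷ 0.1 = 9.
Need (113/9887) × 7ⁿ ≥ 9, i.e. 7ⁿ ≥ 88983/113.
7³ = 343 falls short of 88983/113 but 7⁴ = 2401 reaches it, so n = 4.

4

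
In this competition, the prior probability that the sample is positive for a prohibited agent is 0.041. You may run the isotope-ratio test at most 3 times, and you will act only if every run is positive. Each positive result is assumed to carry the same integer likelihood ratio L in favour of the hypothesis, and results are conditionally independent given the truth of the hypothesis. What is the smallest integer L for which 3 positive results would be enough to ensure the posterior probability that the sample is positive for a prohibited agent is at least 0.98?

Prior odds = 0.041/0.959 = 41/959.
Target odds = 0.98/0.02 = 49.
Need L³ ≥ 49 ÷ (41/959) = 46991/41.
10³ = 1000 < 46991/41 ≤ 1331 = 11³, so L = 11.

11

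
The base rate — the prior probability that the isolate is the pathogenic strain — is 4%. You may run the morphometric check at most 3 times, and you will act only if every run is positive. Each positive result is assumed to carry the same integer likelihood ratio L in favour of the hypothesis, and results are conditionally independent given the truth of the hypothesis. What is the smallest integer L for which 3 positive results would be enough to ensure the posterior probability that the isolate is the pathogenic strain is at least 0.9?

6

Prior odds = 0.04/0.96 = 1/24.
Target odds = 0.9/0.1 = 9.
Need L³ ≥ 9 ÷ (1/24) = 216.
5³ = 125 < 216 ≤ 216 = 6³, so L = 6.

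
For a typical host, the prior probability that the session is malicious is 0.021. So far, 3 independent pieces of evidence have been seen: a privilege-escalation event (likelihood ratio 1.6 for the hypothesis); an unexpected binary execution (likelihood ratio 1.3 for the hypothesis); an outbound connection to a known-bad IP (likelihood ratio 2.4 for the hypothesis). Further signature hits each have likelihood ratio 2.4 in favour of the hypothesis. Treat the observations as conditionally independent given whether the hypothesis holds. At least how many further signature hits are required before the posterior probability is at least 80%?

Prior odds = 0.021/0.979 = 21/979.
Combined Bayes factor of the evidence already in hand = 1.6 × 1.3 × 2.4 = 4.992.
Odds after that evidence = (21/979) × 4.992 = 13104/122375.
Target odds = 0.8/0.2 = 4.
Need 2.4ⁿ ≥ 4 ÷ (13104/122375) = 122375/3276.
2.4⁴ = 33.1776 falls short of 122375/3276 but 2.4⁵ = 79.62624 reaches it, so n = 5.

5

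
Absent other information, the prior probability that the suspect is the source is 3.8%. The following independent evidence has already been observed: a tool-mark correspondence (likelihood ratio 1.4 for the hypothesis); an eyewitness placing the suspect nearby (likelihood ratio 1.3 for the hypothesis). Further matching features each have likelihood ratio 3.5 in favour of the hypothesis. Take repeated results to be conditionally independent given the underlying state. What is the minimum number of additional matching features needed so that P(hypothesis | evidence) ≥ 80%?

4

Prior odds = 0.038/0.962 = 19/481.
Combined Bayes factor of the evidence already in hand = 1.4 × 1.3 = 1.82.
Odds after that evidence = (19/481) × 1.82 = 133/1850.
Target odds = 0.8/0.2 = 4.
Need 3.5ⁿ ≥ 4 ÷ (133/1850) = 7400/133.
3.5³ = 42.875 falls short of 7400/133 but 3.5⁴ = 150.0625 reaches it, so n = 4.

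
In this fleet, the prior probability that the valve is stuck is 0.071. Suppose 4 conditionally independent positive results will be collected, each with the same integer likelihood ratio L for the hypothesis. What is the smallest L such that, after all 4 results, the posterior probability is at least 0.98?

Prior odds = 0.071/0.929 = 71/929.
Target odds = 0.98/0.02 = 49.
Need L⁴ ≥ 49 ÷ (71/929) = 45521/71.
5⁴ = 625 < 45521/71 ≤ 1296 = 6⁴, so L = 6.

6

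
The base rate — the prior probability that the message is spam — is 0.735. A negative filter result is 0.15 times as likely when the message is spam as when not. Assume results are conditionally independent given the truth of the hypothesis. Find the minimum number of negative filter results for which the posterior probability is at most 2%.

3

Prior odds: 0.735 ÷ 0.265 = 147/53.
Likelihood ratio per negative filter result = 0.15.
Target posterior odds = 0.02/0.98 = 1/49.
Need (147/53) × 0.15ⁿ ≤ 1/49, i.e. 0.15ⁿ ≤ 53/7203.
0.15² = 0.0225 is still above 53/7203 but 0.15³ = 0.003375 is at or below it, so n = 3.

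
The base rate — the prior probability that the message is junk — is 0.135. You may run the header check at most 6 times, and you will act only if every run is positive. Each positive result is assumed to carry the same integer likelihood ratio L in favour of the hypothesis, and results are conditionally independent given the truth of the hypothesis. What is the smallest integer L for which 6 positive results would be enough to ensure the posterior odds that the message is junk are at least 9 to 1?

Prior odds = 0.135/0.865 = 27/173.
Target odds = 9.
Need L⁶ ≥ 9 ÷ (27/173) = 173/3.
1⁶ = 1 < 173/3 ≤ 64 = 2⁶, so L = 2.

2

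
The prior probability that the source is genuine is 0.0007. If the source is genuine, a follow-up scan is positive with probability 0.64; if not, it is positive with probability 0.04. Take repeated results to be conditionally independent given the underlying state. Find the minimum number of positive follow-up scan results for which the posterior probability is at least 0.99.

Prior odds = 0.0007/0.9993 = 7/9993.
Likelihood ratio of a positive = 0.64/0.04 = 16.
Target odds: 0.99 ÷ 0.01 = 99.
Require 16ⁿ ≥ 99 ÷ (7/9993) = 989307/7.
16⁴ = 65536 falls short of 989307/7 but 16⁵ = 1048576 reaches it, so n = 5.

5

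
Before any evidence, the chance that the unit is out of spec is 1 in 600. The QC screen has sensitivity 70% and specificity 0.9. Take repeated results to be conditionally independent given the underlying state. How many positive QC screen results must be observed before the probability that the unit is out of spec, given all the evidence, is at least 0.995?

Prior odds = (1/600)/(599/600) = 1/599.
False-positive rate = 1 − 0.9 = 0.1; likelihood ratio of a positive = 0.7/0.1 = 7.
Target odds: 0.995 ÷ 0.005 = 199.
Require 7ⁿ ≥ 199 ÷ (1/599) = 119201.
7⁶ = 117649 falls short of 119201 but 7⁷ = 823543 reaches it, so n = 7.

7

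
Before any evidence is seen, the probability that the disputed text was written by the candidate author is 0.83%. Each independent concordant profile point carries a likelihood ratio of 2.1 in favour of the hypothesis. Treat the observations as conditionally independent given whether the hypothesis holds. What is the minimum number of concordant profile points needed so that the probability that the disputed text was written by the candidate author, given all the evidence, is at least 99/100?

Prior odds = 0.0083/0.9917 = 83/9917.
Likelihood ratio per concordant profile point = 2.1.
Target posterior odds = 0.99/0.01 = 99.
Require 2.1ⁿ ≥ 99 ÷ (83/9917) = 981783/83.
2.1¹² ≈7355.83 falls short of 981783/83 but 2.1¹³ ≈15447.2 reaches it, so n = 13.

13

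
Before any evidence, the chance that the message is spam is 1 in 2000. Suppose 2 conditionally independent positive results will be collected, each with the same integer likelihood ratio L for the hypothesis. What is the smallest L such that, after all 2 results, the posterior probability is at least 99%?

445

Prior odds = 0.0005/0.9995 = 1/1999.
Target odds = 0.99/0.01 = 99.
Need L² ≥ 99 ÷ (1/1999) = 197901.
444² = 197136 < 197901 ≤ 198025 = 445², so L = 445.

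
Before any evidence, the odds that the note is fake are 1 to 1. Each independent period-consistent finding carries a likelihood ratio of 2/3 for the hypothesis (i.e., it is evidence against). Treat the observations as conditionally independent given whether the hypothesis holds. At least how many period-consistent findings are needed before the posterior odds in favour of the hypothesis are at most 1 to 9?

Prior odds = 1.
Likelihood ratio per period-consistent finding = 2/3.
Target odds = 1/9.
Require (2/3)ⁿ ≤ 1/9 ÷ 1 = 1/9.
(2/3)⁵ = 32/243 is still above 1/9 but (2/3)⁶ = 64/729 is at or below it, so n = 6.

6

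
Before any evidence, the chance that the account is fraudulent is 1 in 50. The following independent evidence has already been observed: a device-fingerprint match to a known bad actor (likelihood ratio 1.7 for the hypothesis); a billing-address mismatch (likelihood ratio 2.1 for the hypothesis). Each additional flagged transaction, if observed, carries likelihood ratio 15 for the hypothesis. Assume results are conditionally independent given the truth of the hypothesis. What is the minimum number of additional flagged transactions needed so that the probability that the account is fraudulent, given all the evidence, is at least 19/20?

Prior odds = 0.02/0.98 = 1/49.
Combined Bayes factor of the evidence already in hand = 1.7 × 2.1 = 3.57.
Odds after that evidence = (1/49) × 3.57 = 51/700.
Target odds = 0.95/0.05 = 19.
Need 15ⁿ ≥ 19 ÷ (51/700) = 13300/51.
15² = 225 falls short of 13300/51 but 15³ = 3375 reaches it, so n = 3.

3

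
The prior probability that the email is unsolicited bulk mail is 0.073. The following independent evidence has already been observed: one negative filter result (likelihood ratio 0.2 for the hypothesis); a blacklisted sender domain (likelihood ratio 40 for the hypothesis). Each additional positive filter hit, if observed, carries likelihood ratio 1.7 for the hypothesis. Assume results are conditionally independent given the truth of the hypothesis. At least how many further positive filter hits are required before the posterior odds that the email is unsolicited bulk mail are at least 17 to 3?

Prior odds = 0.073/0.927 = 73/927.
Combined Bayes factor of the evidence already in hand = 0.2 × 40 = 8.
Odds after that evidence = (73/927) × 8 = 584/927.
Target odds = 17/3.
Need 1.7ⁿ ≥ 17/3 ÷ (584/927) = 5253/584.
1.7⁴ = 8.3521 falls short of 5253/584 but 1.7⁵ = 1419857/100000 reaches it, so n = 5.

5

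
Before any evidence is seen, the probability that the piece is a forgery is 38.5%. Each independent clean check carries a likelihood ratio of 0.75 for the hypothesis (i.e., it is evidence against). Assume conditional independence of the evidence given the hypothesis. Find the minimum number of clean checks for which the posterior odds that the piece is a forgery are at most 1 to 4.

4

Prior odds = 0.385/0.615 = 77/123.
Likelihood ratio per clean check = 0.75.
Target odds = 0.25.
Require 0.75ⁿ ≤ 0.25 ÷ (77/123) = 123/308.
0.75³ = 0.421875 is still above 123/308 but 0.75⁴ = 0.31640625 is at or below it, so n = 4.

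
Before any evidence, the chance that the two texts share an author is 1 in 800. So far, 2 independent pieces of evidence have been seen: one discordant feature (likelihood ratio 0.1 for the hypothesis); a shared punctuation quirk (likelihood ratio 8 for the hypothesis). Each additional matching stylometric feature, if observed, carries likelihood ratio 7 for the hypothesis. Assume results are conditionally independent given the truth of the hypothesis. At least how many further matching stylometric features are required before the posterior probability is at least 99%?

Prior odds = 0.00125/0.99875 = 1/799.
Combined Bayes factor of the evidence already in hand = 0.1 × 8 = 0.8.
Odds after that evidence = (1/799) × 0.8 = 4/3995.
Target odds = 0.99/0.01 = 99.
Need 7ⁿ ≥ 99 ÷ (4/3995) = 98876.25.
7⁵ = 16807 falls short of 98876.25 but 7⁶ = 117649 reaches it, so n = 6.

6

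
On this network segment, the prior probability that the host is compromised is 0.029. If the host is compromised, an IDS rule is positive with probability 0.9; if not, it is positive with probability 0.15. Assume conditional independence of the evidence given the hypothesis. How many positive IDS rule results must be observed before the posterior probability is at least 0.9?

Prior odds = 0.029/0.971 = 29/971.
Likelihood ratio of a positive = 0.9/0.15 = 6.
Target posterior odds = 0.9/0.1 = 9.
Need (29/971) × 6ⁿ ≥ 9, i.e. 6ⁿ ≥ 8739/29.
6³ = 216 falls short of 8739/29 but 6⁴ = 1296 reaches it, so n = 4.

4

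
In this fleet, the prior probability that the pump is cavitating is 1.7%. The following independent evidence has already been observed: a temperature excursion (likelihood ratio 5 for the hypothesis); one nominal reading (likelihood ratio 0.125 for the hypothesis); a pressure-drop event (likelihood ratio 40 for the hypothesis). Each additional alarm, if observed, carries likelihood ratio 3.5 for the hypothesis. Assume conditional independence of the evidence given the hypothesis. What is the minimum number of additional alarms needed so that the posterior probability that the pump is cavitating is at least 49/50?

4

Prior odds = 0.017/0.983 = 17/983.
Combined Bayes factor of the evidence already in hand = 5 × 0.125 × 40 = 25.
Odds after that evidence = (17/983) × 25 = 425/983.
Target odds = 0.98/0.02 = 49.
Need 3.5ⁿ ≥ 49 ÷ (425/983) = 48167/425.
3.5³ = 42.875 falls short of 48167/425 but 3.5⁴ = 150.0625 reaches it, so n = 4.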